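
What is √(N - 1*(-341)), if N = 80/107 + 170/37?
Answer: √5428458071/3959 ≈ 18.610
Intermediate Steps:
N = 21150/3959 (N = 80*(1/107) + 170*(1/37) = 80/107 + 170/37 = 21150/3959 ≈ 5.3423)
√(N - 1*(-341)) = √(21150/3959 - 1*(-341)) = √(21150/3959 + 341) = √(1371169/3959) = √5428458071/3959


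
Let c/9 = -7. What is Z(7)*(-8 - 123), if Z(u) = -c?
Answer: -8253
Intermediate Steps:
c = -63 (c = 9*(-7) = -63)
Z(u) = 63 (Z(u) = -1*(-63) = 63)
Z(7)*(-8 - 123) = 63*(-8 - 123) = 63*(-131) = -8253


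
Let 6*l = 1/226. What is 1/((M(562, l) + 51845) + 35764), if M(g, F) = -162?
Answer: 1/87447 ≈ 1.1435e-5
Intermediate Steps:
l = 1/1356 (l = (1/6)/226 = (1/6)*(1/226) = 1/1356 ≈ 0.00073746)
1/((M(562, l) + 51845) + 35764) = 1/((-162 + 51845) + 35764) = 1/(51683 + 35764) = 1/87447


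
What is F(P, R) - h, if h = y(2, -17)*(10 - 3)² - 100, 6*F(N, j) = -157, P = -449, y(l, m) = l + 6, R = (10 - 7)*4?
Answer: -1909/6 ≈ -318.17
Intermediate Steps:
R = 12 (R = 3*4 = 12)
y(l, m) = 6 + l
F(N, j) = -157/6 (F(N, j) = (⅙)*(-157) = -157/6)
h = 292 (h = (6 + 2)*(10 - 3)² - 100 = 8*7² - 100 = 8*49 - 100 = 392 - 100 = 292)
F(P, R) - h = -157/6 - 1*292 = -157/6 - 292 = -1909/6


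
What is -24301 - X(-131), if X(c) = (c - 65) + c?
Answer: -23974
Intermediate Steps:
X(c) = -65 + 2*c (X(c) = (-65 + c) + c = -65 + 2*c)
-24301 - X(-131) = -24301 - (-65 + 2*(-131)) = -24301 - (-65 - 262) = -24301 - 1*(-327) = -24301 + 327 = -23974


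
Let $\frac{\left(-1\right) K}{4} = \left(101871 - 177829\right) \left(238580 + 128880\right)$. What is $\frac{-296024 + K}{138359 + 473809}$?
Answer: $\frac{4651908779}{25507} \approx 1.8238 \cdot 10^{5}$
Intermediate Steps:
$K = 111646106720$ ($K = - 4 \left(101871 - 177829\right) \left(238580 + 128880\right) = - 4 \left(\left(-75958\right) 367460\right) = \left(-4\right) \left(-27911526680\right) = 111646106720$)
$\frac{-296024 + K}{138359 + 473809} = \frac{-296024 + 111646106720}{138359 + 473809} = \frac{111645810696}{612168} = 111645810696 \cdot \frac{1}{612168} = \frac{4651908779}{25507}$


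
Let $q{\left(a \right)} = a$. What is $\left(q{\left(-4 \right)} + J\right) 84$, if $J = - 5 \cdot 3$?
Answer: $-1596$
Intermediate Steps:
$J = -15$ ($J = \left(-1\right) 15 = -15$)
$\left(q{\left(-4 \right)} + J\right) 84 = \left(-4 - 15\right) 84 = \left(-19\right) 84 = -1596$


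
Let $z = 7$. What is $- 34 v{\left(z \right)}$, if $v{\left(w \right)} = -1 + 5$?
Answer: $-136$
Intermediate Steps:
$v{\left(w \right)} = 4$
$- 34 v{\left(z \right)} = \left(-34\right) 4 = -136$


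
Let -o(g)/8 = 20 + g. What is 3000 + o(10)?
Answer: 2760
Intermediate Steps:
o(g) = -160 - 8*g (o(g) = -8*(20 + g) = -160 - 8*g)
3000 + o(10) = 3000 + (-160 - 8*10) = 3000 + (-160 - 80) = 3000 - 240 = 2760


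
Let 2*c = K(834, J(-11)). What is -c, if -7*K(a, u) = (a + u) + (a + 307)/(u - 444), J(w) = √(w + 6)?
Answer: 11707785/197141 + 2000*I*√5/28163 ≈ 59.388 + 0.15879*I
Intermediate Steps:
J(w) = √(6 + w)
K(a, u) = -a/7 - u/7 - (307 + a)/(7*(-444 + u)) (K(a, u) = -((a + u) + (a + 307)/(u - 444))/7 = -((a + u) + (307 + a)/(-444 + u))/7 = -(a + u + (307 + a)/(-444 + u))/7 = -a/7 - u/7 - (307 + a)/(7*(-444 + u)))
c = (369160 - 390*I*√5)/(14*(-444 + I*√5)) (c = ((-307 - (√(6 - 11))² + 443*834 + 444*√(6 - 11) - 1*834*√(6 - 11))/(7*(-444 + √(6 - 11))))/2 = ((-307 - (√(-5))² + 369462 + 444*√(-5) - 1*834*√(-5))/(7*(-444 + √(-5))))/2 = ((-307 - (I*√5)² + 369462 + 444*(I*√5) - 1*834*I*√5)/(7*(-444 + I*√5)))/2 = ((-307 - 1*(-5) + 369462 + 444*I*√5 - 834*I*√5)/(7*(-444 + I*√5)))/2 = ((-307 + 5 + 369462 + 444*I*√5 - 834*I*√5)/(7*(-444 + I*√5)))/2 = ((369160 - 390*I*√5)/(7*(-444 + I*√5)))/2 = (369160 - 390*I*√5)/(14*(-444 + I*√5)) ≈ -59.388 - 0.15879*I)
-c = -(-11707785/197141 - 2000*I*√5/28163) = 11707785/197141 + 2000*I*√5/28163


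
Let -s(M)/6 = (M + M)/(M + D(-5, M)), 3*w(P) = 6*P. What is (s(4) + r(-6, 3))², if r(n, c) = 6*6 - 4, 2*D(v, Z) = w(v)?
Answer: 6400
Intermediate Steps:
w(P) = 2*P (w(P) = (6*P)/3 = 2*P)
D(v, Z) = v (D(v, Z) = (2*v)/2 = v)
r(n, c) = 32 (r(n, c) = 36 - 4 = 32)
s(M) = -12*M/(-5 + M) (s(M) = -6*(M + M)/(M - 5) = -6*2*M/(-5 + M) = -12*M/(-5 + M))
(s(4) + r(-6, 3))² = (-12*4/(-5 + 4) + 32)² = (-12*4/(-1) + 32)² = (-12*4*(-1) + 32)² = (48 + 32)² = 80² = 6400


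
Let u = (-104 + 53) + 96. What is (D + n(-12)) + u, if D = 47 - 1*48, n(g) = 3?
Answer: 47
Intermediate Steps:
D = -1 (D = 47 - 48 = -1)
u = 45 (u = -51 + 96 = 45)
(D + n(-12)) + u = (-1 + 3) + 45 = 2 + 45 = 47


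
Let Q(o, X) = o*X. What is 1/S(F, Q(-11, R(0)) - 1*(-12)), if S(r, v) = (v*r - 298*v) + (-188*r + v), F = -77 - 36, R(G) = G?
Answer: 1/16324 ≈ 6.1259e-5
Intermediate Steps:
F = -113
Q(o, X) = X*o
S(r, v) = -297*v - 188*r + r*v (S(r, v) = (r*v - 298*v) + (v - 188*r) = (-298*v + r*v) + (v - 188*r) = -297*v - 188*r + r*v)
1/S(F, Q(-11, R(0)) - 1*(-12)) = 1/(-297*(0*(-11) - 1*(-12)) - 188*(-113) - 113*(0*(-11) - 1*(-12))) = 1/(-297*(0 + 12) + 21244 - 113*(0 + 12)) = 1/(-297*12 + 21244 - 113*12) = 1/(-3564 + 21244 - 1356) = 1/16324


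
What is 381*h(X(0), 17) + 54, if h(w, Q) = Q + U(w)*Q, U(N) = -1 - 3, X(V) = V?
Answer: -19377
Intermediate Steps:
U(N) = -4
h(w, Q) = -3*Q (h(w, Q) = Q - 4*Q = -3*Q)
381*h(X(0), 17) + 54 = 381*(-3*17) + 54 = 381*(-51) + 54 = -19431 + 54 = -19377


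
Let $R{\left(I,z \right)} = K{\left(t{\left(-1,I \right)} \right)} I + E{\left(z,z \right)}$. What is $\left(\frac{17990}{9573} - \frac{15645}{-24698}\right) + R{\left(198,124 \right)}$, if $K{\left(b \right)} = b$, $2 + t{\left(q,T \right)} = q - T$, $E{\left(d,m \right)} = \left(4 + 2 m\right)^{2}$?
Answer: $\frac{5605497400129}{236433954} \approx 23709.0$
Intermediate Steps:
$t{\left(q,T \right)} = -2 + q - T$ ($t{\left(q,T \right)} = -2 - \left(T - q\right) = -2 + q - T$)
$R{\left(I,z \right)} = 4 \left(2 + z\right)^{2} + I \left(-3 - I\right)$ ($R{\left(I,z \right)} = \left(-2 - 1 - I\right) I + 4 \left(2 + z\right)^{2} = \left(-3 - I\right) I + 4 \left(2 + z\right)^{2} = I \left(-3 - I\right) + 4 \left(2 + z\right)^{2} = 4 \left(2 + z\right)^{2} + I \left(-3 - I\right)$)
$\left(\frac{17990}{9573} - \frac{15645}{-24698}\right) + R{\left(198,124 \right)} = \left(\frac{17990}{9573} - \frac{15645}{-24698}\right) - \left(- 4 \left(2 + 124\right)^{2} + 198 \left(3 + 198\right)\right) = \left(17990 \cdot \frac{1}{9573} - - \frac{15645}{24698}\right) + \left(4 \cdot 126^{2} - 198 \cdot 201\right) = \left(\frac{17990}{9573} + \frac{15645}{24698}\right) + \left(4 \cdot 15876 - 39798\right) = \frac{594086605}{236433954} + \left(63504 - 39798\right) = \frac{594086605}{236433954} + 23706 = \frac{5605497400129}{236433954}$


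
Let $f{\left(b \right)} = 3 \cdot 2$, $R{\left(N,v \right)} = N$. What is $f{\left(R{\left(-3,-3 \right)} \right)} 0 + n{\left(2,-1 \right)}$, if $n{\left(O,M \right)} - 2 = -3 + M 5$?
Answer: $-6$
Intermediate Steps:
$f{\left(b \right)} = 6$
$n{\left(O,M \right)} = -1 + 5 M$ ($n{\left(O,M \right)} = 2 + \left(-3 + M 5\right) = 2 + \left(-3 + 5 M\right) = -1 + 5 M$)
$f{\left(R{\left(-3,-3 \right)} \right)} 0 + n{\left(2,-1 \right)} = 6 \cdot 0 + \left(-1 + 5 \left(-1\right)\right) = 0 - 6 = -6$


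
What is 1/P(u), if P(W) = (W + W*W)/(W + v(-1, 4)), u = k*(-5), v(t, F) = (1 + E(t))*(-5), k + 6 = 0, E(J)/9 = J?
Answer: 7/93 ≈ 0.075269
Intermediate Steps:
E(J) = 9*J
k = -6 (k = -6 + 0 = -6)
v(t, F) = -5 - 45*t (v(t, F) = (1 + 9*t)*(-5) = -5 - 45*t)
u = 30 (u = -6*(-5) = 30)
P(W) = (W + W²)/(40 + W) (P(W) = (W + W*W)/(W + (-5 - 45*(-1))) = (W + W²)/(W + (-5 + 45)) = (W + W²)/(W + 40) = (W + W²)/(40 + W))
1/P(u) = 1/(30*(1 + 30)/(40 + 30)) = 1/(30*31/70) = 1/(30*(1/70)*31) = 1/(93/7) = 7/93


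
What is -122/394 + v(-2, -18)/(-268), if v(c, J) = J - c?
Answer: -3299/13199 ≈ -0.24994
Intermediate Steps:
-122/394 + v(-2, -18)/(-268) = -122/394 + (-18 - 1*(-2))/(-268) = -122*1/394 + (-18 + 2)*(-1/268) = -61/197 - 16*(-1/268) = -61/197 + 4/67 = -3299/13199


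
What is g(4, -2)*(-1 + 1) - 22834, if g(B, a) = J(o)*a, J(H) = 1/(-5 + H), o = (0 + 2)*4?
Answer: -22834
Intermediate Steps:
o = 8 (o = 2*4 = 8)
g(B, a) = a/3 (g(B, a) = a/(-5 + 8) = a/3)
g(4, -2)*(-1 + 1) - 22834 = ((1/3)*(-2))*(-1 + 1) - 22834 = -2/3*0 - 22834 = 0 - 22834 = -22834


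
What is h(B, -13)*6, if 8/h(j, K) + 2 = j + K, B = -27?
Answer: -8/7 ≈ -1.1429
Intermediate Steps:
h(j, K) = 8/(-2 + K + j) (h(j, K) = 8/(-2 + (j + K)) = 8/(-2 + (K + j)) = 8/(-2 + K + j))
h(B, -13)*6 = (8/(-2 - 13 - 27))*6 = (8/(-42))*6 = (8*(-1/42))*6 = -4/21*6 = -8/7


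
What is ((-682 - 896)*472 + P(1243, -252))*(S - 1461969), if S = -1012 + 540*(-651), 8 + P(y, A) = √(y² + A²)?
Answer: 1351498789304 - 1814521*√1608553 ≈ 1.3492e+12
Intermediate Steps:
P(y, A) = -8 + √(A² + y²) (P(y, A) = -8 + √(y² + A²) = -8 + √(A² + y²))
S = -352552 (S = -1012 - 351540 = -352552)
((-682 - 896)*472 + P(1243, -252))*(S - 1461969) = ((-682 - 896)*472 + (-8 + √((-252)² + 1243²)))*(-352552 - 1461969) = (-1578*472 + (-8 + √(63504 + 1545049)))*(-1814521) = (-744816 + (-8 + √1608553))*(-1814521) = (-744824 + √1608553)*(-1814521) = 1351498789304 - 1814521*√1608553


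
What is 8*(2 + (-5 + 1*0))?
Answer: -24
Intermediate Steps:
8*(2 + (-5 + 1*0)) = 8*(2 + (-5 + 0)) = 8*(2 - 5) = 8*(-3) = -24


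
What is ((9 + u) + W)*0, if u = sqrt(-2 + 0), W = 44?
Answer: 0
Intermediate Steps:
u = I*sqrt(2) (u = sqrt(-2) = I*sqrt(2) ≈ 1.4142*I)
((9 + u) + W)*0 = ((9 + I*sqrt(2)) + 44)*0 = (53 + I*sqrt(2))*0 = 0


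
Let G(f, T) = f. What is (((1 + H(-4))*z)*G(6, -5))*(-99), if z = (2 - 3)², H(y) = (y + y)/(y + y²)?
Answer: -198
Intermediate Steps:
H(y) = 2*y/(y + y²) (H(y) = (2*y)/(y + y²) = 2*y/(y + y²))
z = 1 (z = (-1)² = 1)
(((1 + H(-4))*z)*G(6, -5))*(-99) = (((1 + 2/(1 - 4))*1)*6)*(-99) = (((1 + 2/(-3))*1)*6)*(-99) = (((1 + 2*(-⅓))*1)*6)*(-99) = (((1 - ⅔)*1)*6)*(-99) = (((⅓)*1)*6)*(-99) = ((⅓)*6)*(-99) = 2*(-99) = -198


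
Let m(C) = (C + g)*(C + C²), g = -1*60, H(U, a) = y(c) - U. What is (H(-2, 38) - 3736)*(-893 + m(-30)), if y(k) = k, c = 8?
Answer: 295073118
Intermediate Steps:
H(U, a) = 8 - U
g = -60
m(C) = (-60 + C)*(C + C²) (m(C) = (C - 60)*(C + C²) = (-60 + C)*(C + C²))
(H(-2, 38) - 3736)*(-893 + m(-30)) = ((8 - 1*(-2)) - 3736)*(-893 - 30*(-60 + (-30)² - 59*(-30))) = ((8 + 2) - 3736)*(-893 - 30*(-60 + 900 + 1770)) = (10 - 3736)*(-893 - 30*2610) = -3726*(-893 - 78300) = -3726*(-79193) = 295073118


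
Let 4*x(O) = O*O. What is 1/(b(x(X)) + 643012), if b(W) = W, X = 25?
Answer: 4/2572673 ≈ 1.5548e-6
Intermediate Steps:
x(O) = O²/4 (x(O) = (O*O)/4 = O²/4)
1/(b(x(X)) + 643012) = 1/((¼)*25² + 643012) = 1/((¼)*625 + 643012) = 1/(625/4 + 643012) = 1/(2572673/4) = 4/2572673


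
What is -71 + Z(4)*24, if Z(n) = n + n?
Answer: 121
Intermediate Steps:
Z(n) = 2*n
-71 + Z(4)*24 = -71 + (2*4)*24 = -71 + 8*24 = -71 + 192 = 121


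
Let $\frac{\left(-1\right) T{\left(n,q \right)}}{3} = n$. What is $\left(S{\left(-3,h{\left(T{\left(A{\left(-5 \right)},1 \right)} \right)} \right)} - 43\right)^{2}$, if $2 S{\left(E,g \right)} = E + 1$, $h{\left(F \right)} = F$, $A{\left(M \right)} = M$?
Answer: $1936$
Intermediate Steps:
$T{\left(n,q \right)} = - 3 n$
$S{\left(E,g \right)} = \frac{1}{2} + \frac{E}{2}$ ($S{\left(E,g \right)} = \frac{E + 1}{2} = \frac{1 + E}{2} = \frac{1}{2} + \frac{E}{2}$)
$\left(S{\left(-3,h{\left(T{\left(A{\left(-5 \right)},1 \right)} \right)} \right)} - 43\right)^{2} = \left(\left(\frac{1}{2} + \frac{1}{2} \left(-3\right)\right) - 43\right)^{2} = \left(\left(\frac{1}{2} - \frac{3}{2}\right) - 43\right)^{2} = \left(-1 - 43\right)^{2} = \left(-44\right)^{2} = 1936$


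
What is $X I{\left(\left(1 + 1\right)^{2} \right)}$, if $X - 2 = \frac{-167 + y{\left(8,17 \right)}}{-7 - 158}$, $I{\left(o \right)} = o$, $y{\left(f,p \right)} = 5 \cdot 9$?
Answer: $\frac{1808}{165} \approx 10.958$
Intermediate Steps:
$y{\left(f,p \right)} = 45$
$X = \frac{452}{165}$ ($X = 2 + \frac{-167 + 45}{-7 - 158} = 2 - \frac{122}{-165} = 2 - - \frac{122}{165} = 2 + \frac{122}{165} = \frac{452}{165} \approx 2.7394$)
$X I{\left(\left(1 + 1\right)^{2} \right)} = \frac{452 \left(1 + 1\right)^{2}}{165} = \frac{452 \cdot 2^{2}}{165} = \frac{452}{165} \cdot 4 = \frac{1808}{165}$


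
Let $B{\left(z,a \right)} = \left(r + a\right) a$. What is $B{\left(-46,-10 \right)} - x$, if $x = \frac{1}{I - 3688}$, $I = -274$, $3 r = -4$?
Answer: $\frac{1347083}{11886} \approx 113.33$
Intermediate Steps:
$r = - \frac{4}{3}$ ($r = \frac{1}{3} \left(-4\right) = - \frac{4}{3} \approx -1.3333$)
$B{\left(z,a \right)} = a \left(- \frac{4}{3} + a\right)$ ($B{\left(z,a \right)} = \left(- \frac{4}{3} + a\right) a = a \left(- \frac{4}{3} + a\right)$)
$x = - \frac{1}{3962}$ ($x = \frac{1}{-274 - 3688} = \frac{1}{-3962} = - \frac{1}{3962} \approx -0.0002524$)
$B{\left(-46,-10 \right)} - x = \frac{1}{3} \left(-10\right) \left(-4 + 3 \left(-10\right)\right) - - \frac{1}{3962} = \frac{1}{3} \left(-10\right) \left(-4 - 30\right) + \frac{1}{3962} = \frac{1}{3} \left(-10\right) \left(-34\right) + \frac{1}{3962} = \frac{340}{3} + \frac{1}{3962} = \frac{1347083}{11886}$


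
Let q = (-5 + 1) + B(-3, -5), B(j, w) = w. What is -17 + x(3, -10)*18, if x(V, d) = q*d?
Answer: 1603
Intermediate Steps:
q = -9 (q = (-5 + 1) - 5 = -4 - 5 = -9)
x(V, d) = -9*d
-17 + x(3, -10)*18 = -17 - 9*(-10)*18 = -17 + 90*18 = -17 + 1620 = 1603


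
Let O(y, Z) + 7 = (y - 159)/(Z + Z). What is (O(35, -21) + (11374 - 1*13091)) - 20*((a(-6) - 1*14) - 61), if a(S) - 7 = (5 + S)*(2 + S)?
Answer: -9262/21 ≈ -441.05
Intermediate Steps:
O(y, Z) = -7 + (-159 + y)/(2*Z) (O(y, Z) = -7 + (y - 159)/(Z + Z) = -7 + (-159 + y)/((2*Z)) = -7 + (-159 + y)*(1/(2*Z)) = -7 + (-159 + y)/(2*Z))
a(S) = 7 + (2 + S)*(5 + S) (a(S) = 7 + (5 + S)*(2 + S) = 7 + (2 + S)*(5 + S))
(O(35, -21) + (11374 - 1*13091)) - 20*((a(-6) - 1*14) - 61) = ((½)*(-159 + 35 - 14*(-21))/(-21) + (11374 - 1*13091)) - 20*(((17 + (-6)² + 7*(-6)) - 1*14) - 61) = ((½)*(-1/21)*(-159 + 35 + 294) + (11374 - 13091)) - 20*(((17 + 36 - 42) - 14) - 61) = ((½)*(-1/21)*170 - 1717) - 20*((11 - 14) - 61) = (-85/21 - 1717) - 20*(-3 - 61) = -36142/21 - 20*(-64) = -36142/21 + 1280 = -9262/21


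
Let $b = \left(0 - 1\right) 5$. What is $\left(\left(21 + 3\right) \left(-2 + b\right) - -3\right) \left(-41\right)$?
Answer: $6765$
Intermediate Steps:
$b = -5$ ($b = \left(-1\right) 5 = -5$)
$\left(\left(21 + 3\right) \left(-2 + b\right) - -3\right) \left(-41\right) = \left(\left(21 + 3\right) \left(-2 - 5\right) - -3\right) \left(-41\right) = \left(24 \left(-7\right) + 3\right) \left(-41\right) = \left(-168 + 3\right) \left(-41\right) = \left(-165\right) \left(-41\right) = 6765$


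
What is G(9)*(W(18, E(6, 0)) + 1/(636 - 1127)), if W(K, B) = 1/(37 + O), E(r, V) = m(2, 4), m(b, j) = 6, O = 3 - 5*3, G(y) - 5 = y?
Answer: 6524/12275 ≈ 0.53149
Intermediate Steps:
G(y) = 5 + y
O = -12 (O = 3 - 15 = -12)
E(r, V) = 6
W(K, B) = 1/25 (W(K, B) = 1/(37 - 12) = 1/25)
G(9)*(W(18, E(6, 0)) + 1/(636 - 1127)) = (5 + 9)*(1/25 + 1/(636 - 1127)) = 14*(1/25 + 1/(-491)) = 14*(1/25 - 1/491) = 14*(466/12275) = 6524/12275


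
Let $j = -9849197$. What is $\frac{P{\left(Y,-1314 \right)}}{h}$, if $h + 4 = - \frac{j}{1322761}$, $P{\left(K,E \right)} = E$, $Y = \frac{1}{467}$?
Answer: $- \frac{1738107954}{4558153} \approx -381.32$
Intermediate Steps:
$Y = \frac{1}{467} \approx 0.0021413$
$h = \frac{4558153}{1322761}$ ($h = -4 - - \frac{9849197}{1322761} = -4 + \frac{9849197}{1322761} = \frac{4558153}{1322761} \approx 3.4459$)
$\frac{P{\left(Y,-1314 \right)}}{h} = - \frac{1314}{\frac{4558153}{1322761}} = \left(-1314\right) \frac{1322761}{4558153} = - \frac{1738107954}{4558153}$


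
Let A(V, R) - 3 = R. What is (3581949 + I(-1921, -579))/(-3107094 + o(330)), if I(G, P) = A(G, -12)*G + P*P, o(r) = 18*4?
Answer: -1311493/1035674 ≈ -1.2663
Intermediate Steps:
o(r) = 72
A(V, R) = 3 + R
I(G, P) = P² - 9*G (I(G, P) = (3 - 12)*G + P*P = -9*G + P² = P² - 9*G)
(3581949 + I(-1921, -579))/(-3107094 + o(330)) = (3581949 + ((-579)² - 9*(-1921)))/(-3107094 + 72) = (3581949 + (335241 + 17289))/(-3107022) = (3581949 + 352530)*(-1/3107022) = 3934479*(-1/3107022) = -1311493/1035674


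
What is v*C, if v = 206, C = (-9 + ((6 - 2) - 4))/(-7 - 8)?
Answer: 618/5 ≈ 123.60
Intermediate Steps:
C = 3/5 (C = (-9 + (4 - 4))/(-15) = (-9 + 0)*(-1/15) = -9*(-1/15) = 3/5 ≈ 0.60000)
v*C = 206*(3/5) = 618/5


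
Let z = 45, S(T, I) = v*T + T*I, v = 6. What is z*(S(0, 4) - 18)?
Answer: -810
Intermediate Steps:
S(T, I) = 6*T + I*T (S(T, I) = 6*T + T*I = 6*T + I*T)
z*(S(0, 4) - 18) = 45*(0*(6 + 4) - 18) = 45*(0*10 - 18) = 45*(0 - 18) = 45*(-18) = -810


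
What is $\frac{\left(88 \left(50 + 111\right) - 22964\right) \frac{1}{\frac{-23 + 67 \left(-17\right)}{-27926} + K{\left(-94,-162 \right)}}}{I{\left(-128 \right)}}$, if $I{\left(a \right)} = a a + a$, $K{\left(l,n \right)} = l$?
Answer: $\frac{30704637}{5331728224} \approx 0.0057589$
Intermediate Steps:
$I{\left(a \right)} = a + a^{2}$ ($I{\left(a \right)} = a^{2} + a = a + a^{2}$)
$\frac{\left(88 \left(50 + 111\right) - 22964\right) \frac{1}{\frac{-23 + 67 \left(-17\right)}{-27926} + K{\left(-94,-162 \right)}}}{I{\left(-128 \right)}} = \frac{\left(88 \left(50 + 111\right) - 22964\right) \frac{1}{\frac{-23 + 67 \left(-17\right)}{-27926} - 94}}{\left(-128\right) \left(1 - 128\right)} = \frac{\left(88 \cdot 161 - 22964\right) \frac{1}{\left(-23 - 1139\right) \left(- \frac{1}{27926}\right) - 94}}{\left(-128\right) \left(-127\right)} = \frac{\left(14168 - 22964\right) \frac{1}{\left(-1162\right) \left(- \frac{1}{27926}\right) - 94}}{16256} = - \frac{8796}{\frac{581}{13963} - 94} \cdot \frac{1}{16256} = - \frac{8796}{- \frac{1311941}{13963}} \cdot \frac{1}{16256} = \left(-8796\right) \left(- \frac{13963}{1311941}\right) \frac{1}{16256} = \frac{122818548}{1311941} \cdot \frac{1}{16256} = \frac{30704637}{5331728224}$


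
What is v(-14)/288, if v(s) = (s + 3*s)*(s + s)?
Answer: 49/9 ≈ 5.4444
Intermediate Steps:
v(s) = 8*s² (v(s) = (4*s)*(2*s) = 8*s²)
v(-14)/288 = (8*(-14)²)/288 = (8*196)*(1/288) = 1568*(1/288) = 49/9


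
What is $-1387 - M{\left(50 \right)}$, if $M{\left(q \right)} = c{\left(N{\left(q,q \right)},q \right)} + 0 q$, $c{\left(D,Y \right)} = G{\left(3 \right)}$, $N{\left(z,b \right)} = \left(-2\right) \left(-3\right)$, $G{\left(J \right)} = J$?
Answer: $-1390$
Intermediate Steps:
$N{\left(z,b \right)} = 6$
$c{\left(D,Y \right)} = 3$
$M{\left(q \right)} = 3$ ($M{\left(q \right)} = 3 + 0 q = 3 + 0 = 3$)
$-1387 - M{\left(50 \right)} = -1387 - 3 = -1390$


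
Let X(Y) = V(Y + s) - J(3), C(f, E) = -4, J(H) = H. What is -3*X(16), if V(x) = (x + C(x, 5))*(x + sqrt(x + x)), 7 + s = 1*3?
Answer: -279 - 48*sqrt(6) ≈ -396.58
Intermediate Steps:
s = -4 (s = -7 + 1*3 = -7 + 3 = -4)
V(x) = (-4 + x)*(x + sqrt(2)*sqrt(x)) (V(x) = (x - 4)*(x + sqrt(x + x)) = (-4 + x)*(x + sqrt(2*x)) = (-4 + x)*(x + sqrt(2)*sqrt(x)))
X(Y) = 13 + (-4 + Y)**2 - 4*Y + sqrt(2)*(-4 + Y)**(3/2) - 4*sqrt(2)*sqrt(-4 + Y) (X(Y) = ((Y - 4)**2 - 4*(Y - 4) + sqrt(2)*(Y - 4)**(3/2) - 4*sqrt(2)*sqrt(Y - 4)) - 1*3 = ((-4 + Y)**2 - 4*(-4 + Y) + sqrt(2)*(-4 + Y)**(3/2) - 4*sqrt(2)*sqrt(-4 + Y)) - 3 = ((-4 + Y)**2 + (16 - 4*Y) + sqrt(2)*(-4 + Y)**(3/2) - 4*sqrt(2)*sqrt(-4 + Y)) - 3 = (16 + (-4 + Y)**2 - 4*Y + sqrt(2)*(-4 + Y)**(3/2) - 4*sqrt(2)*sqrt(-4 + Y)) - 3 = 13 + (-4 + Y)**2 - 4*Y + sqrt(2)*(-4 + Y)**(3/2) - 4*sqrt(2)*sqrt(-4 + Y))
-3*X(16) = -3*(13 + (-4 + 16)**2 - 4*16 - 4*sqrt(-8 + 2*16) + sqrt(2)*(-4 + 16)**(3/2)) = -3*(13 + 12**2 - 64 - 4*sqrt(-8 + 32) + sqrt(2)*12**(3/2)) = -3*(13 + 144 - 64 - 8*sqrt(6) + sqrt(2)*(24*sqrt(3))) = -3*(13 + 144 - 64 - 8*sqrt(6) + 24*sqrt(6)) = -3*(93 + 16*sqrt(6)) = -279 - 48*sqrt(6)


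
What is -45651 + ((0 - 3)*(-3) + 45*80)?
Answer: -42042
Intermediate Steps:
-45651 + ((0 - 3)*(-3) + 45*80) = -45651 + (-3*(-3) + 3600) = -45651 + (9 + 3600) = -45651 + 3609 = -42042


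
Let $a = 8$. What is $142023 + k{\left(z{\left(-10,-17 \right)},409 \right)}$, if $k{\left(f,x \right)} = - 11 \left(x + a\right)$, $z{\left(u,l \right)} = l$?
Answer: $137436$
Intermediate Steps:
$k{\left(f,x \right)} = -88 - 11 x$ ($k{\left(f,x \right)} = - 11 \left(x + 8\right) = - 11 \left(8 + x\right) = -88 - 11 x$)
$142023 + k{\left(z{\left(-10,-17 \right)},409 \right)} = 142023 - 4587 = 137436$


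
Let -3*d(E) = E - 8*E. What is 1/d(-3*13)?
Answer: -1/91 ≈ -0.010989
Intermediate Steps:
d(E) = 7*E/3 (d(E) = -(E - 8*E)/3 = -(-7)*E/3 = 7*E/3)
1/d(-3*13) = 1/(7*(-3*13)/3) = 1/((7/3)*(-39)) = 1/(-91) = -1/91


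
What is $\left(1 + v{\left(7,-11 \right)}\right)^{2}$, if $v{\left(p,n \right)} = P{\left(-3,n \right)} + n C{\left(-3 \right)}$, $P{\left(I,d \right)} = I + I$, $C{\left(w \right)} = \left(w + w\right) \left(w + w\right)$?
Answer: $160801$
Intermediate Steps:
$C{\left(w \right)} = 4 w^{2}$ ($C{\left(w \right)} = 2 w 2 w = 4 w^{2}$)
$P{\left(I,d \right)} = 2 I$
$v{\left(p,n \right)} = -6 + 36 n$ ($v{\left(p,n \right)} = 2 \left(-3\right) + n 4 \left(-3\right)^{2} = -6 + n 4 \cdot 9 = -6 + n 36 = -6 + 36 n$)
$\left(1 + v{\left(7,-11 \right)}\right)^{2} = \left(1 + \left(-6 + 36 \left(-11\right)\right)\right)^{2} = \left(1 - 402\right)^{2} = \left(-401\right)^{2} = 160801$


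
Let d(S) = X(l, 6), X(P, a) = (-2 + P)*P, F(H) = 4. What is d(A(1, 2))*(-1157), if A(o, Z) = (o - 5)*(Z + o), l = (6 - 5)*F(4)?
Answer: -9256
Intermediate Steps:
l = 4 (l = (6 - 5)*4 = 1*4 = 4)
A(o, Z) = (-5 + o)*(Z + o)
X(P, a) = P*(-2 + P)
d(S) = 8 (d(S) = 4*(-2 + 4) = 4*2 = 8)
d(A(1, 2))*(-1157) = 8*(-1157) = -9256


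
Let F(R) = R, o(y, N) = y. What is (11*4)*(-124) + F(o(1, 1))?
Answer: -5455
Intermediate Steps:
(11*4)*(-124) + F(o(1, 1)) = (11*4)*(-124) + 1 = 44*(-124) + 1 = -5456 + 1 = -5455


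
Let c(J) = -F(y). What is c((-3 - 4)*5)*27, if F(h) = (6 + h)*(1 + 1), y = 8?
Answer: -756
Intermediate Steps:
F(h) = 12 + 2*h (F(h) = (6 + h)*2 = 12 + 2*h)
c(J) = -28 (c(J) = -(12 + 2*8) = -(12 + 16) = -1*28 = -28)
c((-3 - 4)*5)*27 = -28*27 = -756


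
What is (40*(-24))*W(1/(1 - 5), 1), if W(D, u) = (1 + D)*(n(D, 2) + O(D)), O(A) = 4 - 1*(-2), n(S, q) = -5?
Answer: -720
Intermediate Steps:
O(A) = 6 (O(A) = 4 + 2 = 6)
W(D, u) = 1 + D (W(D, u) = (1 + D)*(-5 + 6) = (1 + D)*1 = 1 + D)
(40*(-24))*W(1/(1 - 5), 1) = (40*(-24))*(1 + 1/(1 - 5)) = -960*(1 + 1/(-4)) = -960*(1 - ¼) = -960*¾ = -720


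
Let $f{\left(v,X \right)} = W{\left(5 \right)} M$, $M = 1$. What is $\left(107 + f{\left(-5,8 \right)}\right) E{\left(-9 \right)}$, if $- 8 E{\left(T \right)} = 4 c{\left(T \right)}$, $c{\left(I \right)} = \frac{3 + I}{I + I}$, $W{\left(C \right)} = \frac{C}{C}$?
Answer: $-18$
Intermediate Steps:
$W{\left(C \right)} = 1$
$c{\left(I \right)} = \frac{3 + I}{2 I}$
$E{\left(T \right)} = - \frac{3 + T}{4 T}$ ($E{\left(T \right)} = - \frac{4 \frac{3 + T}{2 T}}{8} = - \frac{2 \frac{1}{T} \left(3 + T\right)}{8} = - \frac{3 + T}{4 T}$)
$f{\left(v,X \right)} = 1$ ($f{\left(v,X \right)} = 1 \cdot 1 = 1$)
$\left(107 + f{\left(-5,8 \right)}\right) E{\left(-9 \right)} = \left(107 + 1\right) \frac{-3 - -9}{4 \left(-9\right)} = 108 \cdot \frac{1}{4} \left(- \frac{1}{9}\right) \left(-3 + 9\right) = 108 \cdot \frac{1}{4} \left(- \frac{1}{9}\right) 6 = 108 \left(- \frac{1}{6}\right) = -18$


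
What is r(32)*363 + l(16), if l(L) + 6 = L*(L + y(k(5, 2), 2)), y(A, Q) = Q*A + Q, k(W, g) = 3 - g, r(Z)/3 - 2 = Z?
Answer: 37340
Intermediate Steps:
r(Z) = 6 + 3*Z
y(A, Q) = Q + A*Q (y(A, Q) = A*Q + Q = Q + A*Q)
l(L) = -6 + L*(4 + L) (l(L) = -6 + L*(L + 2*(1 + (3 - 1*2))) = -6 + L*(L + 2*(1 + (3 - 2))) = -6 + L*(L + 2*(1 + 1)) = -6 + L*(L + 2*2) = -6 + L*(L + 4) = -6 + L*(4 + L))
r(32)*363 + l(16) = (6 + 3*32)*363 + (-6 + 16² + 4*16) = (6 + 96)*363 + (-6 + 256 + 64) = 102*363 + 314 = 37026 + 314 = 37340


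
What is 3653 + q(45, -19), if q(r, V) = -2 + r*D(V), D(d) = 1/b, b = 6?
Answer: 7317/2 ≈ 3658.5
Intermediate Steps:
D(d) = ⅙ (D(d) = 1/6 = ⅙)
q(r, V) = -2 + r/6 (q(r, V) = -2 + r*(⅙) = -2 + r/6)
3653 + q(45, -19) = 3653 + (-2 + (⅙)*45) = 3653 + (-2 + 15/2) = 3653 + 11/2 = 7317/2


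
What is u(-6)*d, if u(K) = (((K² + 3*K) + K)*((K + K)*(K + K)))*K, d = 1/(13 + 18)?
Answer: -10368/31 ≈ -334.45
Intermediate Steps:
d = 1/31 ≈ 0.032258
u(K) = 4*K³*(K² + 4*K) (u(K) = ((K² + 4*K)*((2*K)*(2*K)))*K = ((K² + 4*K)*(4*K²))*K = (4*K²*(K² + 4*K))*K = 4*K³*(K² + 4*K))
u(-6)*d = (4*(-6)⁴*(4 - 6))*(1/31) = (4*1296*(-2))*(1/31) = -10368*1/31 = -10368/31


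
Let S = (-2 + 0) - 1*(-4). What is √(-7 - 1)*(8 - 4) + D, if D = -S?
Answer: -2 + 8*I*√2 ≈ -2.0 + 11.314*I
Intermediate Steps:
S = 2 (S = -2 + 4 = 2)
D = -2 (D = -1*2 = -2)
√(-7 - 1)*(8 - 4) + D = √(-7 - 1)*(8 - 4) - 2 = √(-8)*4 - 2 = (2*I*√2)*4 - 2 = 8*I*√2 - 2 = -2 + 8*I*√2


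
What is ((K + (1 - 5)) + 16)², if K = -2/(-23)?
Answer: 77284/529 ≈ 146.09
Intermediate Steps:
K = 2/23 (K = -2*(-1/23) = 2/23 ≈ 0.086957)
((K + (1 - 5)) + 16)² = ((2/23 + (1 - 5)) + 16)² = ((2/23 - 4) + 16)² = (-90/23 + 16)² = (278/23)² = 77284/529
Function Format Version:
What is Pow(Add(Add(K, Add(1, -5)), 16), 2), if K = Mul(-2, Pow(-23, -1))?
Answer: Rational(77284, 529) ≈ 146.09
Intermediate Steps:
K = Rational(2, 23) (K = Mul(-2, Rational(-1, 23)) = Rational(2, 23) ≈ 0.086957)
Pow(Add(Add(K, Add(1, -5)), 16), 2) = Pow(Add(Add(Rational(2, 23), Add(1, -5)), 16), 2) = Pow(Add(Add(Rational(2, 23), -4), 16), 2) = Pow(Add(Rational(-90, 23), 16), 2) = Pow(Rational(278, 23), 2) = Rational(77284, 529)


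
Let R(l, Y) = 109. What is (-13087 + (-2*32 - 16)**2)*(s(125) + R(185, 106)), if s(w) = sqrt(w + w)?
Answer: -728883 - 33435*sqrt(10) ≈ -8.3461e+5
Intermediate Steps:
s(w) = sqrt(2)*sqrt(w) (s(w) = sqrt(2*w) = sqrt(2)*sqrt(w))
(-13087 + (-2*32 - 16)**2)*(s(125) + R(185, 106)) = (-13087 + (-2*32 - 16)**2)*(sqrt(2)*sqrt(125) + 109) = (-13087 + (-64 - 16)**2)*(sqrt(2)*(5*sqrt(5)) + 109) = (-13087 + (-80)**2)*(5*sqrt(10) + 109) = (-13087 + 6400)*(109 + 5*sqrt(10)) = -6687*(109 + 5*sqrt(10)) = -728883 - 33435*sqrt(10)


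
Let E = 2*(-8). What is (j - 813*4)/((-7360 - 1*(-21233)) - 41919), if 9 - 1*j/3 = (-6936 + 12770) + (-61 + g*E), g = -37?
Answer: 11160/14023 ≈ 0.79584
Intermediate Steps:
E = -16
j = -19068 (j = 27 - 3*((-6936 + 12770) + (-61 - 37*(-16))) = 27 - 3*(5834 + (-61 + 592)) = 27 - 3*(5834 + 531) = 27 - 3*6365 = 27 - 19095 = -19068)
(j - 813*4)/((-7360 - 1*(-21233)) - 41919) = (-19068 - 813*4)/((-7360 - 1*(-21233)) - 41919) = (-19068 - 3252)/((-7360 + 21233) - 41919) = -22320/(13873 - 41919) = -22320/(-28046) = -22320*(-1/28046) = 11160/14023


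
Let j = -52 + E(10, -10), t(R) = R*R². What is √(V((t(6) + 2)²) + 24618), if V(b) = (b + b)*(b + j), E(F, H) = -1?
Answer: √4512048226 ≈ 67172.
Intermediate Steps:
t(R) = R³
j = -53 (j = -52 - 1 = -53)
V(b) = 2*b*(-53 + b) (V(b) = (b + b)*(b - 53) = (2*b)*(-53 + b) = 2*b*(-53 + b))
√(V((t(6) + 2)²) + 24618) = √(2*(6³ + 2)²*(-53 + (6³ + 2)²) + 24618) = √(2*(216 + 2)²*(-53 + (216 + 2)²) + 24618) = √(2*218²*(-53 + 218²) + 24618) = √(2*47524*(-53 + 47524) + 24618) = √(2*47524*47471 + 24618) = √(4512023608 + 24618) = √4512048226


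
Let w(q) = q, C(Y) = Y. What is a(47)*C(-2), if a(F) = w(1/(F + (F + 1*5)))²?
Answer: -2/9801 ≈ -0.00020406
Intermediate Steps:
a(F) = (5 + 2*F)⁻² (a(F) = (1/(F + (F + 1*5)))² = (1/(F + (F + 5)))² = (1/(F + (5 + F)))² = (1/(5 + 2*F))² = (5 + 2*F)⁻²)
a(47)*C(-2) = -2/(5 + 2*47)² = -2/(5 + 94)² = -2/99² = (1/9801)*(-2) = -2/9801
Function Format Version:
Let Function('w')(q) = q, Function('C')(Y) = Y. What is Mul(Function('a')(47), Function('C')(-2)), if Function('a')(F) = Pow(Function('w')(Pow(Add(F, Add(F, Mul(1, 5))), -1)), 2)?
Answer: Rational(-2, 9801) ≈ -0.00020406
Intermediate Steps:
Function('a')(F) = Pow(Add(5, Mul(2, F)), -2) (Function('a')(F) = Pow(Pow(Add(F, Add(F, Mul(1, 5))), -1), 2) = Pow(Pow(Add(F, Add(F, 5)), -1), 2) = Pow(Pow(Add(F, Add(5, F)), -1), 2) = Pow(Pow(Add(5, Mul(2, F)), -1), 2) = Pow(Add(5, Mul(2, F)), -2))
Mul(Function('a')(47), Function('C')(-2)) = Mul(Pow(Add(5, Mul(2, 47)), -2), -2) = Mul(Pow(Add(5, 94), -2), -2) = Mul(Pow(99, -2), -2) = Mul(Rational(1, 9801), -2) = Rational(-2, 9801)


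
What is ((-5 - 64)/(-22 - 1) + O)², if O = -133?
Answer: 16900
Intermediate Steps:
((-5 - 64)/(-22 - 1) + O)² = ((-5 - 64)/(-22 - 1) - 133)² = (-69/(-23) - 133)² = (-69*(-1/23) - 133)² = (3 - 133)² = (-130)² = 16900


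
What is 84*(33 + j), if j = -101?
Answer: -5712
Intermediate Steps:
84*(33 + j) = 84*(33 - 101) = 84*(-68) = -5712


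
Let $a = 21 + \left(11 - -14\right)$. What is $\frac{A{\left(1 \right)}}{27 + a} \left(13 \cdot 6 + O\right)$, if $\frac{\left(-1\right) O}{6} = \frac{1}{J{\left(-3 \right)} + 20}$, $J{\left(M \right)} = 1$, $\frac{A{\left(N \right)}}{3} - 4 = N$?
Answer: $\frac{8160}{511} \approx 15.969$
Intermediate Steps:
$a = 46$ ($a = 21 + \left(11 + 14\right) = 21 + 25 = 46$)
$A{\left(N \right)} = 12 + 3 N$
$O = - \frac{2}{7}$ ($O = - \frac{6}{1 + 20} = - \frac{6}{21} = \left(-6\right) \frac{1}{21} = - \frac{2}{7} \approx -0.28571$)
$\frac{A{\left(1 \right)}}{27 + a} \left(13 \cdot 6 + O\right) = \frac{12 + 3 \cdot 1}{27 + 46} \left(13 \cdot 6 - \frac{2}{7}\right) = \frac{12 + 3}{73} \left(78 - \frac{2}{7}\right) = \frac{1}{73} \cdot 15 \cdot \frac{544}{7} = \frac{15}{73} \cdot \frac{544}{7} = \frac{8160}{511}$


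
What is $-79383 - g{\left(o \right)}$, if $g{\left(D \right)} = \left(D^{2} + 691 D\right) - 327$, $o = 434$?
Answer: $-567306$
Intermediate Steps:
$g{\left(D \right)} = -327 + D^{2} + 691 D$
$-79383 - g{\left(o \right)} = -79383 - \left(-327 + 434^{2} + 691 \cdot 434\right) = -79383 - \left(-327 + 188356 + 299894\right) = -79383 - 487923 = -567306$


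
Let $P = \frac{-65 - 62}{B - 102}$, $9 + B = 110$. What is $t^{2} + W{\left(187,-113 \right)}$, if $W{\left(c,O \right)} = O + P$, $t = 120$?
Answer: $14414$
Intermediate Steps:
$B = 101$ ($B = -9 + 110 = 101$)
$P = 127$ ($P = \frac{-65 - 62}{101 - 102} = - \frac{127}{-1} = \left(-127\right) \left(-1\right) = 127$)
$W{\left(c,O \right)} = 127 + O$ ($W{\left(c,O \right)} = O + 127 = 127 + O$)
$t^{2} + W{\left(187,-113 \right)} = 120^{2} + \left(127 - 113\right) = 14400 + 14 = 14414$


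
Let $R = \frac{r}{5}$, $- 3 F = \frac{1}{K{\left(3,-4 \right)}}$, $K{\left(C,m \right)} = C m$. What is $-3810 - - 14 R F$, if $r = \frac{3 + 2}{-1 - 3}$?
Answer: $- \frac{274327}{72} \approx -3810.1$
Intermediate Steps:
$F = \frac{1}{36}$ ($F = - \frac{1}{3 \cdot 3 \left(-4\right)} = - \frac{1}{3 \left(-12\right)} = \left(- \frac{1}{3}\right) \left(- \frac{1}{12}\right) = \frac{1}{36} \approx 0.027778$)
$r = - \frac{5}{4}$ ($r = \frac{5}{-4} = 5 \left(- \frac{1}{4}\right) = - \frac{5}{4} \approx -1.25$)
$R = - \frac{1}{4}$ ($R = - \frac{5}{4 \cdot 5} = \left(- \frac{5}{4}\right) \frac{1}{5} = - \frac{1}{4} \approx -0.25$)
$-3810 - - 14 R F = -3810 - \left(-14\right) \left(- \frac{1}{4}\right) \frac{1}{36} = -3810 - \frac{7}{2} \cdot \frac{1}{36} = -3810 - \frac{7}{72} = - \frac{274327}{72}$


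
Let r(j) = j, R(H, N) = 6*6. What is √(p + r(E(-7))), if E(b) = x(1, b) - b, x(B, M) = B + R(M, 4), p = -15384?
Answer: 2*I*√3835 ≈ 123.85*I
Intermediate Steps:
R(H, N) = 36
x(B, M) = 36 + B (x(B, M) = B + 36 = 36 + B)
E(b) = 37 - b (E(b) = (36 + 1) - b = 37 - b)
√(p + r(E(-7))) = √(-15384 + (37 - 1*(-7))) = √(-15384 + (37 + 7)) = √(-15384 + 44) = √(-15340) = 2*I*√3835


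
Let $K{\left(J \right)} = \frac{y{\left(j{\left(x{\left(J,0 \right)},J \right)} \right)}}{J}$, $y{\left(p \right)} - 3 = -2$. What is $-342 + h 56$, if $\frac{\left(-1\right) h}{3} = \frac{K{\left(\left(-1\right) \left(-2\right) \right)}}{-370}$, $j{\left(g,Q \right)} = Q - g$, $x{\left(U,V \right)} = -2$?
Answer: $- \frac{63228}{185} \approx -341.77$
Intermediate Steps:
$y{\left(p \right)} = 1$ ($y{\left(p \right)} = 3 - 2 = 1$)
$K{\left(J \right)} = \frac{1}{J}$ ($K{\left(J \right)} = 1 \frac{1}{J} = \frac{1}{J}$)
$h = \frac{3}{740}$ ($h = - 3 \frac{1}{\left(-1\right) \left(-2\right) \left(-370\right)} = - 3 \cdot \frac{1}{2} \left(- \frac{1}{370}\right) = \left(-3\right) \left(- \frac{1}{740}\right) = \frac{3}{740} \approx 0.0040541$)
$-342 + h 56 = -342 + \frac{3}{740} \cdot 56 = -342 + \frac{42}{185} = - \frac{63228}{185}$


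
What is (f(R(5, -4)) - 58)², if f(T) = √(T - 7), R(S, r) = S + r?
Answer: (58 - I*√6)² ≈ 3358.0 - 284.14*I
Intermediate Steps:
f(T) = √(-7 + T)
(f(R(5, -4)) - 58)² = (√(-7 + (5 - 4)) - 58)² = (√(-7 + 1) - 58)² = (√(-6) - 58)² = (I*√6 - 58)² = (-58 + I*√6)²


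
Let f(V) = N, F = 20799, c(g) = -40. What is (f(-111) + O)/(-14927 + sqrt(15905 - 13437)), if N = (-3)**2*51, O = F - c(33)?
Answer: -317915246/222812861 - 42596*sqrt(617)/222812861 ≈ -1.4316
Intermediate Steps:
O = 20839 (O = 20799 - 1*(-40) = 20799 + 40 = 20839)
N = 459 (N = 9*51 = 459)
f(V) = 459
(f(-111) + O)/(-14927 + sqrt(15905 - 13437)) = (459 + 20839)/(-14927 + sqrt(15905 - 13437)) = 21298/(-14927 + sqrt(2468)) = 21298/(-14927 + 2*sqrt(617))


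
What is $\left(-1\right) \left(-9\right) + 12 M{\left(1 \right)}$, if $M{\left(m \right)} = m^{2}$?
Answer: $21$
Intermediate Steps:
$\left(-1\right) \left(-9\right) + 12 M{\left(1 \right)} = \left(-1\right) \left(-9\right) + 12 \cdot 1^{2} = 9 + 12 \cdot 1 = 9 + 12 = 21$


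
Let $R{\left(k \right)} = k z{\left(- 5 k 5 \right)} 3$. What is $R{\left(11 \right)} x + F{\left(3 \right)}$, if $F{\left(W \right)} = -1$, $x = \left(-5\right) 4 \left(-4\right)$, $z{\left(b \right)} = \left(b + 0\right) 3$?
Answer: $-2178001$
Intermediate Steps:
$z{\left(b \right)} = 3 b$ ($z{\left(b \right)} = b 3 = 3 b$)
$x = 80$ ($x = \left(-20\right) \left(-4\right) = 80$)
$R{\left(k \right)} = - 225 k^{2}$ ($R{\left(k \right)} = k 3 - 5 k 5 \cdot 3 = k 3 \left(- 25 k\right) 3 = k \left(- 75 k\right) 3 = - 75 k^{2} \cdot 3 = - 225 k^{2}$)
$R{\left(11 \right)} x + F{\left(3 \right)} = - 225 \cdot 11^{2} \cdot 80 - 1 = \left(-225\right) 121 \cdot 80 - 1 = \left(-27225\right) 80 - 1 = -2178000 - 1 = -2178001$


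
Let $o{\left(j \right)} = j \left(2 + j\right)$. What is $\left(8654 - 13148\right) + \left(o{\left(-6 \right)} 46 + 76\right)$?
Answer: $-3314$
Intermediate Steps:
$\left(8654 - 13148\right) + \left(o{\left(-6 \right)} 46 + 76\right) = \left(8654 - 13148\right) + \left(- 6 \left(2 - 6\right) 46 + 76\right) = -4494 + \left(\left(-6\right) \left(-4\right) 46 + 76\right) = -4494 + \left(24 \cdot 46 + 76\right) = -4494 + \left(1104 + 76\right) = -4494 + 1180 = -3314$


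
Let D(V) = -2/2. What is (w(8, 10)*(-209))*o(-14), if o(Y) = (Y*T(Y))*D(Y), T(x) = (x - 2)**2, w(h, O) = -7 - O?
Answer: 12733952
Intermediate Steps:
D(V) = -1 (D(V) = -2*1/2 = -1)
T(x) = (-2 + x)**2
o(Y) = -Y*(-2 + Y)**2 (o(Y) = (Y*(-2 + Y)**2)*(-1) = -Y*(-2 + Y)**2)
(w(8, 10)*(-209))*o(-14) = ((-7 - 1*10)*(-209))*(-1*(-14)*(-2 - 14)**2) = ((-7 - 10)*(-209))*(-1*(-14)*(-16)**2) = (-17*(-209))*(-1*(-14)*256) = 3553*3584 = 12733952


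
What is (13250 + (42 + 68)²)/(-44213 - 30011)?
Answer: -12675/37112 ≈ -0.34153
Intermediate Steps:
(13250 + (42 + 68)²)/(-44213 - 30011) = (13250 + 110²)/(-74224) = (13250 + 12100)*(-1/74224) = 25350*(-1/74224) = -12675/37112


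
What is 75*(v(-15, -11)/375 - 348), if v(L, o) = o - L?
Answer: -130496/5 ≈ -26099.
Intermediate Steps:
75*(v(-15, -11)/375 - 348) = 75*((-11 - 1*(-15))/375 - 348) = 75*((-11 + 15)*(1/375) - 348) = 75*(4*(1/375) - 348) = 75*(4/375 - 348) = 75*(-130496/375) = -130496/5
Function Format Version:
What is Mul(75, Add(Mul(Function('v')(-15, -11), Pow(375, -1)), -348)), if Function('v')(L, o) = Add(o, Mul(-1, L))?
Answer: Rational(-130496, 5) ≈ -26099.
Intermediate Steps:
Mul(75, Add(Mul(Function('v')(-15, -11), Pow(375, -1)), -348)) = Mul(75, Add(Mul(Add(-11, Mul(-1, -15)), Pow(375, -1)), -348)) = Mul(75, Add(Mul(Add(-11, 15), Rational(1, 375)), -348)) = Mul(75, Add(Mul(4, Rational(1, 375)), -348)) = Mul(75, Add(Rational(4, 375), -348)) = Mul(75, Rational(-130496, 375)) = Rational(-130496, 5)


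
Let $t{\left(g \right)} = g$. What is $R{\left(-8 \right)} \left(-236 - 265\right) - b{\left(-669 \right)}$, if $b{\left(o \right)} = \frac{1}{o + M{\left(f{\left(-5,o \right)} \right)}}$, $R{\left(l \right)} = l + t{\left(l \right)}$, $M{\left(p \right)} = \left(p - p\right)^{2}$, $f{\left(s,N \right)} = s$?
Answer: $\frac{5362705}{669} \approx 8016.0$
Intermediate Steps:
$M{\left(p \right)} = 0$ ($M{\left(p \right)} = 0^{2} = 0$)
$R{\left(l \right)} = 2 l$ ($R{\left(l \right)} = l + l = 2 l$)
$b{\left(o \right)} = \frac{1}{o}$ ($b{\left(o \right)} = \frac{1}{o + 0} = \frac{1}{o}$)
$R{\left(-8 \right)} \left(-236 - 265\right) - b{\left(-669 \right)} = 2 \left(-8\right) \left(-236 - 265\right) - \frac{1}{-669} = \left(-16\right) \left(-501\right) - - \frac{1}{669} = 8016 + \frac{1}{669} = \frac{5362705}{669}$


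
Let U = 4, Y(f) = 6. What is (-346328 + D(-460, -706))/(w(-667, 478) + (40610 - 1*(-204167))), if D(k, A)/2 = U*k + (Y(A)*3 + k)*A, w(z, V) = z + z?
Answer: 274096/243443 ≈ 1.1259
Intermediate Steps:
w(z, V) = 2*z
D(k, A) = 8*k + 2*A*(18 + k) (D(k, A) = 2*(4*k + (6*3 + k)*A) = 2*(4*k + (18 + k)*A) = 2*(4*k + A*(18 + k)) = 8*k + 2*A*(18 + k))
(-346328 + D(-460, -706))/(w(-667, 478) + (40610 - 1*(-204167))) = (-346328 + (8*(-460) + 36*(-706) + 2*(-706)*(-460)))/(2*(-667) + (40610 - 1*(-204167))) = (-346328 + (-3680 - 25416 + 649520))/(-1334 + (40610 + 204167)) = (-346328 + 620424)/(-1334 + 244777) = 274096/243443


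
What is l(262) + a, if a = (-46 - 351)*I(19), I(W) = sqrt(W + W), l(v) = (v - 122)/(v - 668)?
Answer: -10/29 - 397*sqrt(38) ≈ -2447.6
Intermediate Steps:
l(v) = (-122 + v)/(-668 + v)
I(W) = sqrt(2)*sqrt(W) (I(W) = sqrt(2*W) = sqrt(2)*sqrt(W))
a = -397*sqrt(38) (a = (-46 - 351)*(sqrt(2)*sqrt(19)) = -397*sqrt(38) ≈ -2447.3)
l(262) + a = (-122 + 262)/(-668 + 262) - 397*sqrt(38) = 140/(-406) - 397*sqrt(38) = -1/406*140 - 397*sqrt(38) = -10/29 - 397*sqrt(38)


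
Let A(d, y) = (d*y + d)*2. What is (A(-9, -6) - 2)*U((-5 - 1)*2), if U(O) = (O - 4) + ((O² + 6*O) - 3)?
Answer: 4664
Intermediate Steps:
A(d, y) = 2*d + 2*d*y (A(d, y) = (d + d*y)*2 = 2*d + 2*d*y)
U(O) = -7 + O² + 7*O (U(O) = (-4 + O) + (-3 + O² + 6*O) = -7 + O² + 7*O)
(A(-9, -6) - 2)*U((-5 - 1)*2) = (2*(-9)*(1 - 6) - 2)*(-7 + ((-5 - 1)*2)² + 7*((-5 - 1)*2)) = (2*(-9)*(-5) - 2)*(-7 + (-6*2)² + 7*(-6*2)) = (90 - 2)*(-7 + (-12)² + 7*(-12)) = 88*(-7 + 144 - 84) = 88*53 = 4664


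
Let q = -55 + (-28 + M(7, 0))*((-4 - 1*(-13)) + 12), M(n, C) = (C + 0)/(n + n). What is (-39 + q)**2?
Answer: 465124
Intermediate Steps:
M(n, C) = C/(2*n) (M(n, C) = C/((2*n)) = C*(1/(2*n)) = C/(2*n))
q = -643 (q = -55 + (-28 + (1/2)*0/7)*((-4 - 1*(-13)) + 12) = -55 + (-28 + (1/2)*0*(1/7))*((-4 + 13) + 12) = -55 + (-28 + 0)*(9 + 12) = -55 - 28*21 = -55 - 588 = -643)
(-39 + q)**2 = (-39 - 643)**2 = (-682)**2 = 465124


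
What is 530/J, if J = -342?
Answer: -265/171 ≈ -1.5497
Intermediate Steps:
530/J = 530/(-342) = 530*(-1/342) = -265/171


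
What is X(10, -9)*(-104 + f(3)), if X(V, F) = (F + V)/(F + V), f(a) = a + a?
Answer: -98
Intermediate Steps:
f(a) = 2*a
X(V, F) = 1
X(10, -9)*(-104 + f(3)) = 1*(-104 + 2*3) = 1*(-104 + 6) = 1*(-98) = -98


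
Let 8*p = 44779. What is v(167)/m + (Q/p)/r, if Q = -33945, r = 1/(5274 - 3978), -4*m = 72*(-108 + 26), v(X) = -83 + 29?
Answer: -28859358657/3671878 ≈ -7859.6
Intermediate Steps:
v(X) = -54
m = 1476 (m = -18*(-108 + 26) = -18*(-82) = -¼*(-5904) = 1476)
p = 44779/8 (p = (⅛)*44779 = 44779/8 ≈ 5597.4)
r = 1/1296 ≈ 0.00077160
v(167)/m + (Q/p)/r = -54/1476 + (-33945/44779/8)/(1/1296) = -54*1/1476 - 33945*8/44779*1296 = -3/82 - 271560/44779*1296 = -3/82 - 351941760/44779 = -28859358657/3671878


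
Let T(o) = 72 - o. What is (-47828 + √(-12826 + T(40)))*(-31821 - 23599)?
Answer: 2650627760 - 55420*I*√12794 ≈ 2.6506e+9 - 6.2686e+6*I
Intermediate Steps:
(-47828 + √(-12826 + T(40)))*(-31821 - 23599) = (-47828 + √(-12826 + (72 - 1*40)))*(-31821 - 23599) = (-47828 + √(-12826 + (72 - 40)))*(-55420) = (-47828 + √(-12826 + 32))*(-55420) = (-47828 + √(-12794))*(-55420) = (-47828 + I*√12794)*(-55420) = 2650627760 - 55420*I*√12794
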